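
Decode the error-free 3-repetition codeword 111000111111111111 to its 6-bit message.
Split into 3-bit blocks: 111 000 111 111 111 111
Data = 101111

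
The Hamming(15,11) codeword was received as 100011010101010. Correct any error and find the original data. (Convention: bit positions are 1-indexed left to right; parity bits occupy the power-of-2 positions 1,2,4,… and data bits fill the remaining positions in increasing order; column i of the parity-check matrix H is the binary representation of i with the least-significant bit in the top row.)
Syndrome s = H · r^T (mod 2), r = 100011010101010:
  s[0] = (101010101010101)·(100011010101010) mod 2 = 1+0+0+0+1+0+0+0+0+0+0+0+0+0+0 mod 2 = 0
  s[1] = (011001100110011)·(100011010101010) mod 2 = 0+0+0+0+0+1+0+0+0+1+0+0+0+1+0 mod 2 = 1
  s[2] = (000111100001111)·(100011010101010) mod 2 = 0+0+0+0+1+1+0+0+0+0+0+1+0+1+0 mod 2 = 0
  s[3] = (000000011111111)·(100011010101010) mod 2 = 0+0+0+0+0+0+0+1+0+1+0+1+0+1+0 mod 2 = 0
Syndrome = 0100
Column 2 of H equals this syndrome → error at bit 2 (1-indexed).
Flip bit 2: 100011010101010 → 110011010101010
Extract data bits at positions {3,5,6,7,9,10,11,12,13,14,15}: 01100101010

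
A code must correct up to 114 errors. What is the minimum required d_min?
Correcting t errors requires d_min ≥ 2t + 1 = 2·114 + 1 = 229.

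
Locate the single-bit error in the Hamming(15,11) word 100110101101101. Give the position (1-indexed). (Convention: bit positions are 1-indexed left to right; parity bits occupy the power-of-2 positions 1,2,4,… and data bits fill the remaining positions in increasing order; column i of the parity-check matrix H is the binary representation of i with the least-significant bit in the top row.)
Syndrome s = H · r^T (mod 2), r = 100110101101101:
  s[0] = (101010101010101)·(100110101101101) mod 2 = 1+0+0+0+1+0+1+0+1+0+0+0+1+0+1 mod 2 = 0
  s[1] = (011001100110011)·(100110101101101) mod 2 = 0+0+0+0+0+0+1+0+0+1+0+0+0+0+1 mod 2 = 1
  s[2] = (000111100001111)·(100110101101101) mod 2 = 0+0+0+1+1+0+1+0+0+0+0+1+1+0+1 mod 2 = 0
  s[3] = (000000011111111)·(100110101101101) mod 2 = 0+0+0+0+0+0+0+0+1+1+0+1+1+0+1 mod 2 = 1
Syndrome = 0101
Column i of H is the binary representation of i, so the syndrome is the binary index of the flipped bit.
Read s = 0101 with s[0] as LSB: 0·2^0 + 1·2^1 + 0·2^2 + 1·2^3 = 10.
Error is at bit position 10.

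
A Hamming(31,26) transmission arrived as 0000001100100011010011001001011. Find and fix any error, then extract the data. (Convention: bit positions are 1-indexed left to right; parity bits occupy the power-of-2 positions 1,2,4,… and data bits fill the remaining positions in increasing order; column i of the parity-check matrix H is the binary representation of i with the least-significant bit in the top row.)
Syndrome s = H · r^T (mod 2), r = 0000001100100011010011001001011:
  s[0] = (1010101010101010101010101010101)·(0000001100100011010011001001011) mod 2 = 0+0+0+0+0+0+1+0+0+0+1+0+0+0+1+0+0+0+0+0+1+0+0+0+1+0+0+0+0+0+1 mod 2 = 0
  s[1] = (0110011001100110011001100110011)·(0000001100100011010011001001011) mod 2 = 0+0+0+0+0+0+1+0+0+0+1+0+0+0+1+0+0+1+0+0+0+1+0+0+0+0+0+0+0+1+1 mod 2 = 1
  s[2] = (0001111000011110000111100001111)·(0000001100100011010011001001011) mod 2 = 0+0+0+0+0+0+1+0+0+0+0+0+0+0+1+0+0+0+0+0+1+1+0+0+0+0+0+1+0+1+1 mod 2 = 1
  s[3] = (0000000111111110000000011111111)·(0000001100100011010011001001011) mod 2 = 0+0+0+0+0+0+0+1+0+0+1+0+0+0+1+0+0+0+0+0+0+0+0+0+1+0+0+1+0+1+1 mod 2 = 1
  s[4] = (0000000000000001111111111111111)·(0000001100100011010011001001011) mod 2 = 0+0+0+0+0+0+0+0+0+0+0+0+0+0+0+1+0+1+0+0+1+1+0+0+1+0+0+1+0+1+1 mod 2 = 0
Syndrome = 01110
Column 14 of H equals this syndrome → error at bit 14 (1-indexed).
Flip bit 14: 0000001100100011010011001001011 → 0000001100100111010011001001011
Extract data bits at positions {3,5,6,7,9,10,11,12,13,14,15,17,18,19,20,21,22,23,24,25,26,27,28,29,30,31}: 00010010011010011001001011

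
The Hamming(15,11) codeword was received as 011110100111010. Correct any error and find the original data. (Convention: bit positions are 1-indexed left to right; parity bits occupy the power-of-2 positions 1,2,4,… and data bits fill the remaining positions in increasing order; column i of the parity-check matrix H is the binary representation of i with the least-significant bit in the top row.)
Syndrome s = H · r^T (mod 2), r = 011110100111010:
  s[0] = (101010101010101)·(011110100111010) mod 2 = 0+0+1+0+1+0+1+0+0+0+1+0+0+0+0 mod 2 = 0
  s[1] = (011001100110011)·(011110100111010) mod 2 = 0+1+1+0+0+0+1+0+0+1+1+0+0+1+0 mod 2 = 0
  s[2] = (000111100001111)·(011110100111010) mod 2 = 0+0+0+1+1+0+1+0+0+0+0+1+0+1+0 mod 2 = 1
  s[3] = (000000011111111)·(011110100111010) mod 2 = 0+0+0+0+0+0+0+0+0+1+1+1+0+1+0 mod 2 = 0
Syndrome = 0010
Column 4 of H equals this syndrome → error at bit 4 (1-indexed).
Flip bit 4: 011110100111010 → 011010100111010
Extract data bits at positions {3,5,6,7,9,10,11,12,13,14,15}: 11010111010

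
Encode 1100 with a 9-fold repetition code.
Repeat each bit 9× and concatenate:
1→111111111  1→111111111  0→000000000  0→000000000
Codeword = 111111111111111111000000000000000000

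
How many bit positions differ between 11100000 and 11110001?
XOR = 00010001, count of 1s = 2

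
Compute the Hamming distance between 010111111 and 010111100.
XOR = 000000011, count of 1s = 2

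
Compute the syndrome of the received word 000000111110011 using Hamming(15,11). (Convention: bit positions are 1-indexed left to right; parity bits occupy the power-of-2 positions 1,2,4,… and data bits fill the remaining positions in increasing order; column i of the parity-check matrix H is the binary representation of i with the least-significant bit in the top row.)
Syndrome s = H · r^T (mod 2), r = 000000111110011:
  s[0] = (101010101010101)·(000000111110011) mod 2 = 0+0+0+0+0+0+1+0+1+0+1+0+0+0+1 mod 2 = 0
  s[1] = (011001100110011)·(000000111110011) mod 2 = 0+0+0+0+0+0+1+0+0+1+1+0+0+1+1 mod 2 = 1
  s[2] = (000111100001111)·(000000111110011) mod 2 = 0+0+0+0+0+0+1+0+0+0+0+0+0+1+1 mod 2 = 1
  s[3] = (000000011111111)·(000000111110011) mod 2 = 0+0+0+0+0+0+0+1+1+1+1+0+0+1+1 mod 2 = 0
Syndrome = 0110
Non-zero syndrome: error at position 6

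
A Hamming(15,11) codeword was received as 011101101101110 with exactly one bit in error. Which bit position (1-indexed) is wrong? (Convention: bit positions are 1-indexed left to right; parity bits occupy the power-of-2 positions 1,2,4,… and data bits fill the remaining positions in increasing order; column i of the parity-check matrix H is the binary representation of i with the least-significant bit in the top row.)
Syndrome s = H · r^T (mod 2), r = 011101101101110:
  s[0] = (101010101010101)·(011101101101110) mod 2 = 0+0+1+0+0+0+1+0+1+0+0+0+1+0+0 mod 2 = 0
  s[1] = (011001100110011)·(011101101101110) mod 2 = 0+1+1+0+0+1+1+0+0+1+0+0+0+1+0 mod 2 = 0
  s[2] = (000111100001111)·(011101101101110) mod 2 = 0+0+0+1+0+1+1+0+0+0+0+1+1+1+0 mod 2 = 0
  s[3] = (000000011111111)·(011101101101110) mod 2 = 0+0+0+0+0+0+0+0+1+1+0+1+1+1+0 mod 2 = 1
Syndrome = 0001
Column i of H is the binary representation of i, so the syndrome is the binary index of the flipped bit.
Read s = 0001 with s[0] as LSB: 0·2^0 + 0·2^1 + 0·2^2 + 1·2^3 = 8.
Error is at bit position 8.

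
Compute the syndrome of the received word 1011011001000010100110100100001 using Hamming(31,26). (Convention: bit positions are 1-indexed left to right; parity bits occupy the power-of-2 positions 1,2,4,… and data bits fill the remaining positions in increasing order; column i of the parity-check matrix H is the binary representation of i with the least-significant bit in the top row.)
Syndrome s = H · r^T (mod 2), r = 1011011001000010100110100100001:
  s[0] = (1010101010101010101010101010101)·(1011011001000010100110100100001) mod 2 = 1+0+1+0+0+0+1+0+0+0+0+0+0+0+1+0+1+0+0+0+1+0+1+0+0+0+0+0+0+0+1 mod 2 = 0
  s[1] = (0110011001100110011001100110011)·(1011011001000010100110100100001) mod 2 = 0+0+1+0+0+1+1+0+0+1+0+0+0+0+1+0+0+0+0+0+0+0+1+0+0+1+0+0+0+0+1 mod 2 = 0
  s[2] = (0001111000011110000111100001111)·(1011011001000010100110100100001) mod 2 = 0+0+0+1+0+1+1+0+0+0+0+0+0+0+1+0+0+0+0+1+1+0+1+0+0+0+0+0+0+0+1 mod 2 = 0
  s[3] = (0000000111111110000000011111111)·(1011011001000010100110100100001) mod 2 = 0+0+0+0+0+0+0+0+0+1+0+0+0+0+1+0+0+0+0+0+0+0+0+0+0+1+0+0+0+0+1 mod 2 = 0
  s[4] = (0000000000000001111111111111111)·(1011011001000010100110100100001) mod 2 = 0+0+0+0+0+0+0+0+0+0+0+0+0+0+0+0+1+0+0+1+1+0+1+0+0+1+0+0+0+0+1 mod 2 = 0
Syndrome = 00000
s = 0: no error detected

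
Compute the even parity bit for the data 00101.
Sum of data bits: 0+0+1+0+1 = 2.
2 mod 2 = 0, so parity bit = 0.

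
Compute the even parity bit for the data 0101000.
Sum of data bits: 0+1+0+1+0+0+0 = 2.
2 mod 2 = 0, so parity bit = 0.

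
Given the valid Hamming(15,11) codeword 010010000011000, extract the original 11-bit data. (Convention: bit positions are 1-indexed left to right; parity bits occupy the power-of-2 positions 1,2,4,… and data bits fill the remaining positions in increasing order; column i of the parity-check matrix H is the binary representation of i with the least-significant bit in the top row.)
Parity bits occupy power-of-2 positions; data bits are at positions {3,5,6,7,9,10,11,12,13,14,15} (1-indexed).
Extract: c[3]=0 c[5]=1 c[6]=0 c[7]=0 c[9]=0 c[10]=0 c[11]=1 c[12]=1 c[13]=0 c[14]=0 c[15]=0
Data = 01000011000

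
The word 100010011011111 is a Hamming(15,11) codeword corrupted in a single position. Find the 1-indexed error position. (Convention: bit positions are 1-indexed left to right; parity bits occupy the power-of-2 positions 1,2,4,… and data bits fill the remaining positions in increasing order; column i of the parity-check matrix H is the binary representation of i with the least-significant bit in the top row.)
Syndrome s = H · r^T (mod 2), r = 100010011011111:
  s[0] = (101010101010101)·(100010011011111) mod 2 = 1+0+0+0+1+0+0+0+1+0+1+0+1+0+1 mod 2 = 0
  s[1] = (011001100110011)·(100010011011111) mod 2 = 0+0+0+0+0+0+0+0+0+0+1+0+0+1+1 mod 2 = 1
  s[2] = (000111100001111)·(100010011011111) mod 2 = 0+0+0+0+1+0+0+0+0+0+0+1+1+1+1 mod 2 = 1
  s[3] = (000000011111111)·(100010011011111) mod 2 = 0+0+0+0+0+0+0+1+1+0+1+1+1+1+1 mod 2 = 1
Syndrome = 0111
Column i of H is the binary representation of i, so the syndrome is the binary index of the flipped bit.
Read s = 0111 with s[0] as LSB: 0·2^0 + 1·2^1 + 1·2^2 + 1·2^3 = 14.
Error is at bit position 14.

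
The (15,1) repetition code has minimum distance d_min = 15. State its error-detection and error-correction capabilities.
Detection only: up to d_min − 1 = 14 errors.
Correction: up to ⌊(d_min − 1)/2⌋ = ⌊14/2⌋ = 7 errors.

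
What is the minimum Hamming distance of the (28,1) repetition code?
d_min = 28 (the only two codewords are 0…0 and 1…1, differing in all 28 positions).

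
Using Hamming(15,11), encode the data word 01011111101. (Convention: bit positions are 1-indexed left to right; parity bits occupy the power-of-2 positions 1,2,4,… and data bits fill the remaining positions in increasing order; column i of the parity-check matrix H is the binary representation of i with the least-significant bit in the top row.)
Codeword c = d · G (mod 2), d = 01011111101:
  c[0] = d·G[:,0] = (01011111101)·(11011010101) mod 2 = 0+1+0+1+1+0+1+0+1+0+1 mod 2 = 0
  c[1] = d·G[:,1] = (01011111101)·(10110110011) mod 2 = 0+0+0+1+0+1+1+0+0+0+1 mod 2 = 0
  c[2] = d·G[:,2] = (01011111101)·(10000000000) mod 2 = 0+0+0+0+0+0+0+0+0+0+0 mod 2 = 0
  c[3] = d·G[:,3] = (01011111101)·(01110001111) mod 2 = 0+1+0+1+0+0+0+1+1+0+1 mod 2 = 1
  c[4] = d·G[:,4] = (01011111101)·(01000000000) mod 2 = 0+1+0+0+0+0+0+0+0+0+0 mod 2 = 1
  c[5] = d·G[:,5] = (01011111101)·(00100000000) mod 2 = 0+0+0+0+0+0+0+0+0+0+0 mod 2 = 0
  c[6] = d·G[:,6] = (01011111101)·(00010000000) mod 2 = 0+0+0+1+0+0+0+0+0+0+0 mod 2 = 1
  c[7] = d·G[:,7] = (01011111101)·(00001111111) mod 2 = 0+0+0+0+1+1+1+1+1+0+1 mod 2 = 0
  c[8] = d·G[:,8] = (01011111101)·(00001000000) mod 2 = 0+0+0+0+1+0+0+0+0+0+0 mod 2 = 1
  c[9] = d·G[:,9] = (01011111101)·(00000100000) mod 2 = 0+0+0+0+0+1+0+0+0+0+0 mod 2 = 1
  c[10] = d·G[:,10] = (01011111101)·(00000010000) mod 2 = 0+0+0+0+0+0+1+0+0+0+0 mod 2 = 1
  c[11] = d·G[:,11] = (01011111101)·(00000001000) mod 2 = 0+0+0+0+0+0+0+1+0+0+0 mod 2 = 1
  c[12] = d·G[:,12] = (01011111101)·(00000000100) mod 2 = 0+0+0+0+0+0+0+0+1+0+0 mod 2 = 1
  c[13] = d·G[:,13] = (01011111101)·(00000000010) mod 2 = 0+0+0+0+0+0+0+0+0+0+0 mod 2 = 0
  c[14] = d·G[:,14] = (01011111101)·(00000000001) mod 2 = 0+0+0+0+0+0+0+0+0+0+1 mod 2 = 1
Codeword = 000110101111101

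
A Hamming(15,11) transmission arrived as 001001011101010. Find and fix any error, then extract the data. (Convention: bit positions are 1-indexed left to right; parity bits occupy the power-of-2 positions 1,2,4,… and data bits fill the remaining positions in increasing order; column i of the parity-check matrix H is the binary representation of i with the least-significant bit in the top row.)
Syndrome s = H · r^T (mod 2), r = 001001011101010:
  s[0] = (101010101010101)·(001001011101010) mod 2 = 0+0+1+0+0+0+0+0+1+0+0+0+0+0+0 mod 2 = 0
  s[1] = (011001100110011)·(001001011101010) mod 2 = 0+0+1+0+0+1+0+0+0+1+0+0+0+1+0 mod 2 = 0
  s[2] = (000111100001111)·(001001011101010) mod 2 = 0+0+0+0+0+1+0+0+0+0+0+1+0+1+0 mod 2 = 1
  s[3] = (000000011111111)·(001001011101010) mod 2 = 0+0+0+0+0+0+0+1+1+1+0+1+0+1+0 mod 2 = 1
Syndrome = 0011
Column 12 of H equals this syndrome → error at bit 12 (1-indexed).
Flip bit 12: 001001011101010 → 001001011100010
Extract data bits at positions {3,5,6,7,9,10,11,12,13,14,15}: 10101100010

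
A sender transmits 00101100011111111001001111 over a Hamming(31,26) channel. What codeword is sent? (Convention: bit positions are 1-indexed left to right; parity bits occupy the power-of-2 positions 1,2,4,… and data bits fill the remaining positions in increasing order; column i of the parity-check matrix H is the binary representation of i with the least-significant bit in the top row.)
Codeword c = d · G (mod 2), d = 00101100011111111001001111:
  c[0] = d·G[:,0] = (00101100011111111001001111)·(11011010101101010101010101) mod 2 = 0+0+0+0+1+0+0+0+0+0+1+1+0+1+0+1+0+0+0+1+0+0+0+1+0+1 mod 2 = 0
  c[1] = d·G[:,1] = (00101100011111111001001111)·(10110110011011001100110011) mod 2 = 0+0+1+0+0+1+0+0+0+1+1+0+1+1+0+0+1+0+0+0+0+0+0+0+1+1 mod 2 = 1
  c[2] = d·G[:,2] = (00101100011111111001001111)·(10000000000000000000000000) mod 2 = 0+0+0+0+0+0+0+0+0+0+0+0+0+0+0+0+0+0+0+0+0+0+0+0+0+0 mod 2 = 0
  c[3] = d·G[:,3] = (00101100011111111001001111)·(01110001111000111100001111) mod 2 = 0+0+1+0+0+0+0+0+0+1+1+0+0+0+1+1+1+0+0+0+0+0+1+1+1+1 mod 2 = 0
  c[4] = d·G[:,4] = (00101100011111111001001111)·(01000000000000000000000000) mod 2 = 0+0+0+0+0+0+0+0+0+0+0+0+0+0+0+0+0+0+0+0+0+0+0+0+0+0 mod 2 = 0
  c[5] = d·G[:,5] = (00101100011111111001001111)·(00100000000000000000000000) mod 2 = 0+0+1+0+0+0+0+0+0+0+0+0+0+0+0+0+0+0+0+0+0+0+0+0+0+0 mod 2 = 1
  c[6] = d·G[:,6] = (00101100011111111001001111)·(00010000000000000000000000) mod 2 = 0+0+0+0+0+0+0+0+0+0+0+0+0+0+0+0+0+0+0+0+0+0+0+0+0+0 mod 2 = 0
  c[7] = d·G[:,7] = (00101100011111111001001111)·(00001111111000000011111111) mod 2 = 0+0+0+0+1+1+0+0+0+1+1+0+0+0+0+0+0+0+0+1+0+0+1+1+1+1 mod 2 = 1
  c[8] = d·G[:,8] = (00101100011111111001001111)·(00001000000000000000000000) mod 2 = 0+0+0+0+1+0+0+0+0+0+0+0+0+0+0+0+0+0+0+0+0+0+0+0+0+0 mod 2 = 1
  c[9] = d·G[:,9] = (00101100011111111001001111)·(00000100000000000000000000) mod 2 = 0+0+0+0+0+1+0+0+0+0+0+0+0+0+0+0+0+0+0+0+0+0+0+0+0+0 mod 2 = 1
  c[10] = d·G[:,10] = (00101100011111111001001111)·(00000010000000000000000000) mod 2 = 0+0+0+0+0+0+0+0+0+0+0+0+0+0+0+0+0+0+0+0+0+0+0+0+0+0 mod 2 = 0
  c[11] = d·G[:,11] = (00101100011111111001001111)·(00000001000000000000000000) mod 2 = 0+0+0+0+0+0+0+0+0+0+0+0+0+0+0+0+0+0+0+0+0+0+0+0+0+0 mod 2 = 0
  c[12] = d·G[:,12] = (00101100011111111001001111)·(00000000100000000000000000) mod 2 = 0+0+0+0+0+0+0+0+0+0+0+0+0+0+0+0+0+0+0+0+0+0+0+0+0+0 mod 2 = 0
  c[13] = d·G[:,13] = (00101100011111111001001111)·(00000000010000000000000000) mod 2 = 0+0+0+0+0+0+0+0+0+1+0+0+0+0+0+0+0+0+0+0+0+0+0+0+0+0 mod 2 = 1
  c[14] = d·G[:,14] = (00101100011111111001001111)·(00000000001000000000000000) mod 2 = 0+0+0+0+0+0+0+0+0+0+1+0+0+0+0+0+0+0+0+0+0+0+0+0+0+0 mod 2 = 1
  c[15] = d·G[:,15] = (00101100011111111001001111)·(00000000000111111111111111) mod 2 = 0+0+0+0+0+0+0+0+0+0+0+1+1+1+1+1+1+0+0+1+0+0+1+1+1+1 mod 2 = 1
  c[16] = d·G[:,16] = (00101100011111111001001111)·(00000000000100000000000000) mod 2 = 0+0+0+0+0+0+0+0+0+0+0+1+0+0+0+0+0+0+0+0+0+0+0+0+0+0 mod 2 = 1
  c[17] = d·G[:,17] = (00101100011111111001001111)·(00000000000010000000000000) mod 2 = 0+0+0+0+0+0+0+0+0+0+0+0+1+0+0+0+0+0+0+0+0+0+0+0+0+0 mod 2 = 1
  c[18] = d·G[:,18] = (00101100011111111001001111)·(00000000000001000000000000) mod 2 = 0+0+0+0+0+0+0+0+0+0+0+0+0+1+0+0+0+0+0+0+0+0+0+0+0+0 mod 2 = 1
  c[19] = d·G[:,19] = (00101100011111111001001111)·(00000000000000100000000000) mod 2 = 0+0+0+0+0+0+0+0+0+0+0+0+0+0+1+0+0+0+0+0+0+0+0+0+0+0 mod 2 = 1
  c[20] = d·G[:,20] = (00101100011111111001001111)·(00000000000000010000000000) mod 2 = 0+0+0+0+0+0+0+0+0+0+0+0+0+0+0+1+0+0+0+0+0+0+0+0+0+0 mod 2 = 1
  c[21] = d·G[:,21] = (00101100011111111001001111)·(00000000000000001000000000) mod 2 = 0+0+0+0+0+0+0+0+0+0+0+0+0+0+0+0+1+0+0+0+0+0+0+0+0+0 mod 2 = 1
  c[22] = d·G[:,22] = (00101100011111111001001111)·(00000000000000000100000000) mod 2 = 0+0+0+0+0+0+0+0+0+0+0+0+0+0+0+0+0+0+0+0+0+0+0+0+0+0 mod 2 = 0
  c[23] = d·G[:,23] = (00101100011111111001001111)·(00000000000000000010000000) mod 2 = 0+0+0+0+0+0+0+0+0+0+0+0+0+0+0+0+0+0+0+0+0+0+0+0+0+0 mod 2 = 0
  c[24] = d·G[:,24] = (00101100011111111001001111)·(00000000000000000001000000) mod 2 = 0+0+0+0+0+0+0+0+0+0+0+0+0+0+0+0+0+0+0+1+0+0+0+0+0+0 mod 2 = 1
  c[25] = d·G[:,25] = (00101100011111111001001111)·(00000000000000000000100000) mod 2 = 0+0+0+0+0+0+0+0+0+0+0+0+0+0+0+0+0+0+0+0+0+0+0+0+0+0 mod 2 = 0
  c[26] = d·G[:,26] = (00101100011111111001001111)·(00000000000000000000010000) mod 2 = 0+0+0+0+0+0+0+0+0+0+0+0+0+0+0+0+0+0+0+0+0+0+0+0+0+0 mod 2 = 0
  c[27] = d·G[:,27] = (00101100011111111001001111)·(00000000000000000000001000) mod 2 = 0+0+0+0+0+0+0+0+0+0+0+0+0+0+0+0+0+0+0+0+0+0+1+0+0+0 mod 2 = 1
  c[28] = d·G[:,28] = (00101100011111111001001111)·(00000000000000000000000100) mod 2 = 0+0+0+0+0+0+0+0+0+0+0+0+0+0+0+0+0+0+0+0+0+0+0+1+0+0 mod 2 = 1
  c[29] = d·G[:,29] = (00101100011111111001001111)·(00000000000000000000000010) mod 2 = 0+0+0+0+0+0+0+0+0+0+0+0+0+0+0+0+0+0+0+0+0+0+0+0+1+0 mod 2 = 1
  c[30] = d·G[:,30] = (00101100011111111001001111)·(00000000000000000000000001) mod 2 = 0+0+0+0+0+0+0+0+0+0+0+0+0+0+0+0+0+0+0+0+0+0+0+0+0+1 mod 2 = 1
Codeword = 0100010111000111111111001001111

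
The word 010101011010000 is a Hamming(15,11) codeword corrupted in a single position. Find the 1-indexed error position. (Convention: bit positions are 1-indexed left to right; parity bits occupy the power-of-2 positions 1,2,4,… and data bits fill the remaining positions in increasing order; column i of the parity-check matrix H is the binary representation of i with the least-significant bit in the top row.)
Syndrome s = H · r^T (mod 2), r = 010101011010000:
  s[0] = (101010101010101)·(010101011010000) mod 2 = 0+0+0+0+0+0+0+0+1+0+1+0+0+0+0 mod 2 = 0
  s[1] = (011001100110011)·(010101011010000) mod 2 = 0+1+0+0+0+1+0+0+0+0+1+0+0+0+0 mod 2 = 1
  s[2] = (000111100001111)·(010101011010000) mod 2 = 0+0+0+1+0+1+0+0+0+0+0+0+0+0+0 mod 2 = 0
  s[3] = (000000011111111)·(010101011010000) mod 2 = 0+0+0+0+0+0+0+1+1+0+1+0+0+0+0 mod 2 = 1
Syndrome = 0101
Column i of H is the binary representation of i, so the syndrome is the binary index of the flipped bit.
Read s = 0101 with s[0] as LSB: 0·2^0 + 1·2^1 + 0·2^2 + 1·2^3 = 10.
Error is at bit position 10.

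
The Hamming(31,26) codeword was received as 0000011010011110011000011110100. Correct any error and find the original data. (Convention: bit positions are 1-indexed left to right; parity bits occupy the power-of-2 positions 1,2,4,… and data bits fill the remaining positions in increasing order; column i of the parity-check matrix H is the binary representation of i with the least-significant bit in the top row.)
Syndrome s = H · r^T (mod 2), r = 0000011010011110011000011110100:
  s[0] = (1010101010101010101010101010101)·(0000011010011110011000011110100) mod 2 = 0+0+0+0+0+0+1+0+1+0+0+0+1+0+1+0+0+0+1+0+0+0+0+0+1+0+1+0+1+0+0 mod 2 = 0
  s[1] = (0110011001100110011001100110011)·(0000011010011110011000011110100) mod 2 = 0+0+0+0+0+1+1+0+0+0+0+0+0+1+1+0+0+1+1+0+0+0+0+0+0+1+1+0+0+0+0 mod 2 = 0
  s[2] = (0001111000011110000111100001111)·(0000011010011110011000011110100) mod 2 = 0+0+0+0+0+1+1+0+0+0+0+1+1+1+1+0+0+0+0+0+0+0+0+0+0+0+0+0+1+0+0 mod 2 = 1
  s[3] = (0000000111111110000000011111111)·(0000011010011110011000011110100) mod 2 = 0+0+0+0+0+0+0+0+1+0+0+1+1+1+1+0+0+0+0+0+0+0+0+1+1+1+1+0+1+0+0 mod 2 = 0
  s[4] = (0000000000000001111111111111111)·(0000011010011110011000011110100) mod 2 = 0+0+0+0+0+0+0+0+0+0+0+0+0+0+0+0+0+1+1+0+0+0+0+1+1+1+1+0+1+0+0 mod 2 = 1
Syndrome = 00101
Column 20 of H equals this syndrome → error at bit 20 (1-indexed).
Flip bit 20: 0000011010011110011000011110100 → 0000011010011110011100011110100
Extract data bits at positions {3,5,6,7,9,10,11,12,13,14,15,17,18,19,20,21,22,23,24,25,26,27,28,29,30,31}: 00111001111011100011110100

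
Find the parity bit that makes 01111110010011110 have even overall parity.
Sum of data bits: 0+1+1+1+1+1+1+0+0+1+0+0+1+1+1+1+0 = 11.
11 mod 2 = 1, so parity bit = 1.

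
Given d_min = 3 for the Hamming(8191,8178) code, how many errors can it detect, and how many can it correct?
Detection only: up to d_min − 1 = 2 errors.
Correction: up to ⌊(d_min − 1)/2⌋ = ⌊2/2⌋ = 1 errors.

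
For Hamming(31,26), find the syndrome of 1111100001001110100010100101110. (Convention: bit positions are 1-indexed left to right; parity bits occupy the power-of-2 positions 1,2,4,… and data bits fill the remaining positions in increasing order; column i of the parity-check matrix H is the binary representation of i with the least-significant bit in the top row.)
Syndrome s = H · r^T (mod 2), r = 1111100001001110100010100101110:
  s[0] = (1010101010101010101010101010101)·(1111100001001110100010100101110) mod 2 = 1+0+1+0+1+0+0+0+0+0+0+0+1+0+1+0+1+0+0+0+1+0+1+0+0+0+0+0+1+0+0 mod 2 = 1
  s[1] = (0110011001100110011001100110011)·(1111100001001110100010100101110) mod 2 = 0+1+1+0+0+0+0+0+0+1+0+0+0+1+1+0+0+0+0+0+0+0+1+0+0+1+0+0+0+1+0 mod 2 = 0
  s[2] = (0001111000011110000111100001111)·(1111100001001110100010100101110) mod 2 = 0+0+0+1+1+0+0+0+0+0+0+0+1+1+1+0+0+0+0+0+1+0+1+0+0+0+0+1+1+1+0 mod 2 = 0
  s[3] = (0000000111111110000000011111111)·(1111100001001110100010100101110) mod 2 = 0+0+0+0+0+0+0+0+0+1+0+0+1+1+1+0+0+0+0+0+0+0+0+0+0+1+0+1+1+1+0 mod 2 = 0
  s[4] = (0000000000000001111111111111111)·(1111100001001110100010100101110) mod 2 = 0+0+0+0+0+0+0+0+0+0+0+0+0+0+0+0+1+0+0+0+1+0+1+0+0+1+0+1+1+1+0 mod 2 = 1
Syndrome = 10001
Non-zero syndrome: error at position 17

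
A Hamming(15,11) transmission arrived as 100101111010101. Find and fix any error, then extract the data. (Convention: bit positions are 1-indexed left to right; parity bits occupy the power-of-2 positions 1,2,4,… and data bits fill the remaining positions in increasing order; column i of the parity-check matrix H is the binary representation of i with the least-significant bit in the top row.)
Syndrome s = H · r^T (mod 2), r = 100101111010101:
  s[0] = (101010101010101)·(100101111010101) mod 2 = 1+0+0+0+0+0+1+0+1+0+1+0+1+0+1 mod 2 = 0
  s[1] = (011001100110011)·(100101111010101) mod 2 = 0+0+0+0+0+1+1+0+0+0+1+0+0+0+1 mod 2 = 0
  s[2] = (000111100001111)·(100101111010101) mod 2 = 0+0+0+1+0+1+1+0+0+0+0+0+1+0+1 mod 2 = 1
  s[3] = (000000011111111)·(100101111010101) mod 2 = 0+0+0+0+0+0+0+1+1+0+1+0+1+0+1 mod 2 = 1
Syndrome = 0011
Column 12 of H equals this syndrome → error at bit 12 (1-indexed).
Flip bit 12: 100101111010101 → 100101111011101
Extract data bits at positions {3,5,6,7,9,10,11,12,13,14,15}: 00111011101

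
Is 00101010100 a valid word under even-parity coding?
Sum of all bits: 0+0+1+0+1+0+1+0+1+0+0 = 4; 4 mod 2 = 0. Result is 0 → valid parity.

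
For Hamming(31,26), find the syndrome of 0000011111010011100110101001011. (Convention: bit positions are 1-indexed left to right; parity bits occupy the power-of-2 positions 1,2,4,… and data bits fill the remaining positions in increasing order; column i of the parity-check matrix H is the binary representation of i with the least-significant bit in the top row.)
Syndrome s = H · r^T (mod 2), r = 0000011111010011100110101001011:
  s[0] = (1010101010101010101010101010101)·(0000011111010011100110101001011) mod 2 = 0+0+0+0+0+0+1+0+1+0+0+0+0+0+1+0+1+0+0+0+1+0+1+0+1+0+0+0+0+0+1 mod 2 = 0
  s[1] = (0110011001100110011001100110011)·(0000011111010011100110101001011) mod 2 = 0+0+0+0+0+1+1+0+0+1+0+0+0+0+1+0+0+0+0+0+0+0+1+0+0+0+0+0+0+1+1 mod 2 = 1
  s[2] = (0001111000011110000111100001111)·(0000011111010011100110101001011) mod 2 = 0+0+0+0+0+1+1+0+0+0+0+1+0+0+1+0+0+0+0+1+1+0+1+0+0+0+0+1+0+1+1 mod 2 = 0
  s[3] = (0000000111111110000000011111111)·(0000011111010011100110101001011) mod 2 = 0+0+0+0+0+0+0+1+1+1+0+1+0+0+1+0+0+0+0+0+0+0+0+0+1+0+0+1+0+1+1 mod 2 = 1
  s[4] = (0000000000000001111111111111111)·(0000011111010011100110101001011) mod 2 = 0+0+0+0+0+0+0+0+0+0+0+0+0+0+0+1+1+0+0+1+1+0+1+0+1+0+0+1+0+1+1 mod 2 = 1
Syndrome = 01011
Non-zero syndrome: error at position 26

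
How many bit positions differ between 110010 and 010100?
XOR = 100110, count of 1s = 3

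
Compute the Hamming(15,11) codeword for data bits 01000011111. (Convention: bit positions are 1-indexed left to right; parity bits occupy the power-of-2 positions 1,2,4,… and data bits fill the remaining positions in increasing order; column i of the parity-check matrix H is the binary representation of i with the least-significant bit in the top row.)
Codeword c = d · G (mod 2), d = 01000011111:
  c[0] = d·G[:,0] = (01000011111)·(11011010101) mod 2 = 0+1+0+0+0+0+1+0+1+0+1 mod 2 = 0
  c[1] = d·G[:,1] = (01000011111)·(10110110011) mod 2 = 0+0+0+0+0+0+1+0+0+1+1 mod 2 = 1
  c[2] = d·G[:,2] = (01000011111)·(10000000000) mod 2 = 0+0+0+0+0+0+0+0+0+0+0 mod 2 = 0
  c[3] = d·G[:,3] = (01000011111)·(01110001111) mod 2 = 0+1+0+0+0+0+0+1+1+1+1 mod 2 = 1
  c[4] = d·G[:,4] = (01000011111)·(01000000000) mod 2 = 0+1+0+0+0+0+0+0+0+0+0 mod 2 = 1
  c[5] = d·G[:,5] = (01000011111)·(00100000000) mod 2 = 0+0+0+0+0+0+0+0+0+0+0 mod 2 = 0
  c[6] = d·G[:,6] = (01000011111)·(00010000000) mod 2 = 0+0+0+0+0+0+0+0+0+0+0 mod 2 = 0
  c[7] = d·G[:,7] = (01000011111)·(00001111111) mod 2 = 0+0+0+0+0+0+1+1+1+1+1 mod 2 = 1
  c[8] = d·G[:,8] = (01000011111)·(00001000000) mod 2 = 0+0+0+0+0+0+0+0+0+0+0 mod 2 = 0
  c[9] = d·G[:,9] = (01000011111)·(00000100000) mod 2 = 0+0+0+0+0+0+0+0+0+0+0 mod 2 = 0
  c[10] = d·G[:,10] = (01000011111)·(00000010000) mod 2 = 0+0+0+0+0+0+1+0+0+0+0 mod 2 = 1
  c[11] = d·G[:,11] = (01000011111)·(00000001000) mod 2 = 0+0+0+0+0+0+0+1+0+0+0 mod 2 = 1
  c[12] = d·G[:,12] = (01000011111)·(00000000100) mod 2 = 0+0+0+0+0+0+0+0+1+0+0 mod 2 = 1
  c[13] = d·G[:,13] = (01000011111)·(00000000010) mod 2 = 0+0+0+0+0+0+0+0+0+1+0 mod 2 = 1
  c[14] = d·G[:,14] = (01000011111)·(00000000001) mod 2 = 0+0+0+0+0+0+0+0+0+0+1 mod 2 = 1
Codeword = 010110010011111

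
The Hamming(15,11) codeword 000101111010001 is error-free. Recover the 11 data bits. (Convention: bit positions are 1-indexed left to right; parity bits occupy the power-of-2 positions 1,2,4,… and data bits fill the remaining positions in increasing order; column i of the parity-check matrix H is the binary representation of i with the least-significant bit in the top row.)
Parity bits occupy power-of-2 positions; data bits are at positions {3,5,6,7,9,10,11,12,13,14,15} (1-indexed).
Extract: c[3]=0 c[5]=0 c[6]=1 c[7]=1 c[9]=1 c[10]=0 c[11]=1 c[12]=0 c[13]=0 c[14]=0 c[15]=1
Data = 00111010001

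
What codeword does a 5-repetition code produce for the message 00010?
Repeat each bit 5× and concatenate:
0→00000  0→00000  0→00000  1→11111  0→00000
Codeword = 0000000000000001111100000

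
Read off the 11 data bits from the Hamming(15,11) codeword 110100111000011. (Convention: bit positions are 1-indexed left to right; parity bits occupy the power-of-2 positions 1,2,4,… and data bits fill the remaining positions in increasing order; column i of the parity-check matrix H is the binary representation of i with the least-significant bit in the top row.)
Parity bits occupy power-of-2 positions; data bits are at positions {3,5,6,7,9,10,11,12,13,14,15} (1-indexed).
Extract: c[3]=0 c[5]=0 c[6]=0 c[7]=1 c[9]=1 c[10]=0 c[11]=0 c[12]=0 c[13]=0 c[14]=1 c[15]=1
Data = 00011000011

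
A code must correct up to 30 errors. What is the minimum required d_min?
Correcting t errors requires d_min ≥ 2t + 1 = 2·30 + 1 = 61.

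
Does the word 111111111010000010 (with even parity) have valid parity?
Sum of all bits: 1+1+1+1+1+1+1+1+1+0+1+0+0+0+0+0+1+0 = 11; 11 mod 2 = 1. Result is 1 → parity error detected.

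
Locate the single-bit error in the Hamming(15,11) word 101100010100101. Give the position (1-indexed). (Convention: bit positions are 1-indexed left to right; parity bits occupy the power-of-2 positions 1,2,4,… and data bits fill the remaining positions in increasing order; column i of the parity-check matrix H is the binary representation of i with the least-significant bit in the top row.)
Syndrome s = H · r^T (mod 2), r = 101100010100101:
  s[0] = (101010101010101)·(101100010100101) mod 2 = 1+0+1+0+0+0+0+0+0+0+0+0+1+0+1 mod 2 = 0
  s[1] = (011001100110011)·(101100010100101) mod 2 = 0+0+1+0+0+0+0+0+0+1+0+0+0+0+1 mod 2 = 1
  s[2] = (000111100001111)·(101100010100101) mod 2 = 0+0+0+1+0+0+0+0+0+0+0+0+1+0+1 mod 2 = 1
  s[3] = (000000011111111)·(101100010100101) mod 2 = 0+0+0+0+0+0+0+1+0+1+0+0+1+0+1 mod 2 = 0
Syndrome = 0110
Column i of H is the binary representation of i, so the syndrome is the binary index of the flipped bit.
Read s = 0110 with s[0] as LSB: 0·2^0 + 1·2^1 + 1·2^2 + 0·2^3 = 6.
Error is at bit position 6.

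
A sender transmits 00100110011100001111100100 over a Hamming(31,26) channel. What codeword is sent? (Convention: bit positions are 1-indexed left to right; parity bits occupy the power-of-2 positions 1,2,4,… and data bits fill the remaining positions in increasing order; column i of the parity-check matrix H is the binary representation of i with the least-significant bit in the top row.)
Codeword c = d · G (mod 2), d = 00100110011100001111100100:
  c[0] = d·G[:,0] = (00100110011100001111100100)·(11011010101101010101010101) mod 2 = 0+0+0+0+0+0+1+0+0+0+1+1+0+0+0+0+0+1+0+1+0+0+0+1+0+0 mod 2 = 0
  c[1] = d·G[:,1] = (00100110011100001111100100)·(10110110011011001100110011) mod 2 = 0+0+1+0+0+1+1+0+0+1+1+0+0+0+0+0+1+1+0+0+1+0+0+0+0+0 mod 2 = 0
  c[2] = d·G[:,2] = (00100110011100001111100100)·(10000000000000000000000000) mod 2 = 0+0+0+0+0+0+0+0+0+0+0+0+0+0+0+0+0+0+0+0+0+0+0+0+0+0 mod 2 = 0
  c[3] = d·G[:,3] = (00100110011100001111100100)·(01110001111000111100001111) mod 2 = 0+0+1+0+0+0+0+0+0+1+1+0+0+0+0+0+1+1+0+0+0+0+0+1+0+0 mod 2 = 0
  c[4] = d·G[:,4] = (00100110011100001111100100)·(01000000000000000000000000) mod 2 = 0+0+0+0+0+0+0+0+0+0+0+0+0+0+0+0+0+0+0+0+0+0+0+0+0+0 mod 2 = 0
  c[5] = d·G[:,5] = (00100110011100001111100100)·(00100000000000000000000000) mod 2 = 0+0+1+0+0+0+0+0+0+0+0+0+0+0+0+0+0+0+0+0+0+0+0+0+0+0 mod 2 = 1
  c[6] = d·G[:,6] = (00100110011100001111100100)·(00010000000000000000000000) mod 2 = 0+0+0+0+0+0+0+0+0+0+0+0+0+0+0+0+0+0+0+0+0+0+0+0+0+0 mod 2 = 0
  c[7] = d·G[:,7] = (00100110011100001111100100)·(00001111111000000011111111) mod 2 = 0+0+0+0+0+1+1+0+0+1+1+0+0+0+0+0+0+0+1+1+1+0+0+1+0+0 mod 2 = 0
  c[8] = d·G[:,8] = (00100110011100001111100100)·(00001000000000000000000000) mod 2 = 0+0+0+0+0+0+0+0+0+0+0+0+0+0+0+0+0+0+0+0+0+0+0+0+0+0 mod 2 = 0
  c[9] = d·G[:,9] = (00100110011100001111100100)·(00000100000000000000000000) mod 2 = 0+0+0+0+0+1+0+0+0+0+0+0+0+0+0+0+0+0+0+0+0+0+0+0+0+0 mod 2 = 1
  c[10] = d·G[:,10] = (00100110011100001111100100)·(00000010000000000000000000) mod 2 = 0+0+0+0+0+0+1+0+0+0+0+0+0+0+0+0+0+0+0+0+0+0+0+0+0+0 mod 2 = 1
  c[11] = d·G[:,11] = (00100110011100001111100100)·(00000001000000000000000000) mod 2 = 0+0+0+0+0+0+0+0+0+0+0+0+0+0+0+0+0+0+0+0+0+0+0+0+0+0 mod 2 = 0
  c[12] = d·G[:,12] = (00100110011100001111100100)·(00000000100000000000000000) mod 2 = 0+0+0+0+0+0+0+0+0+0+0+0+0+0+0+0+0+0+0+0+0+0+0+0+0+0 mod 2 = 0
  c[13] = d·G[:,13] = (00100110011100001111100100)·(00000000010000000000000000) mod 2 = 0+0+0+0+0+0+0+0+0+1+0+0+0+0+0+0+0+0+0+0+0+0+0+0+0+0 mod 2 = 1
  c[14] = d·G[:,14] = (00100110011100001111100100)·(00000000001000000000000000) mod 2 = 0+0+0+0+0+0+0+0+0+0+1+0+0+0+0+0+0+0+0+0+0+0+0+0+0+0 mod 2 = 1
  c[15] = d·G[:,15] = (00100110011100001111100100)·(00000000000111111111111111) mod 2 = 0+0+0+0+0+0+0+0+0+0+0+1+0+0+0+0+1+1+1+1+1+0+0+1+0+0 mod 2 = 1
  c[16] = d·G[:,16] = (00100110011100001111100100)·(00000000000100000000000000) mod 2 = 0+0+0+0+0+0+0+0+0+0+0+1+0+0+0+0+0+0+0+0+0+0+0+0+0+0 mod 2 = 1
  c[17] = d·G[:,17] = (00100110011100001111100100)·(00000000000010000000000000) mod 2 = 0+0+0+0+0+0+0+0+0+0+0+0+0+0+0+0+0+0+0+0+0+0+0+0+0+0 mod 2 = 0
  c[18] = d·G[:,18] = (00100110011100001111100100)·(00000000000001000000000000) mod 2 = 0+0+0+0+0+0+0+0+0+0+0+0+0+0+0+0+0+0+0+0+0+0+0+0+0+0 mod 2 = 0
  c[19] = d·G[:,19] = (00100110011100001111100100)·(00000000000000100000000000) mod 2 = 0+0+0+0+0+0+0+0+0+0+0+0+0+0+0+0+0+0+0+0+0+0+0+0+0+0 mod 2 = 0
  c[20] = d·G[:,20] = (00100110011100001111100100)·(00000000000000010000000000) mod 2 = 0+0+0+0+0+0+0+0+0+0+0+0+0+0+0+0+0+0+0+0+0+0+0+0+0+0 mod 2 = 0
  c[21] = d·G[:,21] = (00100110011100001111100100)·(00000000000000001000000000) mod 2 = 0+0+0+0+0+0+0+0+0+0+0+0+0+0+0+0+1+0+0+0+0+0+0+0+0+0 mod 2 = 1
  c[22] = d·G[:,22] = (00100110011100001111100100)·(00000000000000000100000000) mod 2 = 0+0+0+0+0+0+0+0+0+0+0+0+0+0+0+0+0+1+0+0+0+0+0+0+0+0 mod 2 = 1
  c[23] = d·G[:,23] = (00100110011100001111100100)·(00000000000000000010000000) mod 2 = 0+0+0+0+0+0+0+0+0+0+0+0+0+0+0+0+0+0+1+0+0+0+0+0+0+0 mod 2 = 1
  c[24] = d·G[:,24] = (00100110011100001111100100)·(00000000000000000001000000) mod 2 = 0+0+0+0+0+0+0+0+0+0+0+0+0+0+0+0+0+0+0+1+0+0+0+0+0+0 mod 2 = 1
  c[25] = d·G[:,25] = (00100110011100001111100100)·(00000000000000000000100000) mod 2 = 0+0+0+0+0+0+0+0+0+0+0+0+0+0+0+0+0+0+0+0+1+0+0+0+0+0 mod 2 = 1
  c[26] = d·G[:,26] = (00100110011100001111100100)·(00000000000000000000010000) mod 2 = 0+0+0+0+0+0+0+0+0+0+0+0+0+0+0+0+0+0+0+0+0+0+0+0+0+0 mod 2 = 0
  c[27] = d·G[:,27] = (00100110011100001111100100)·(00000000000000000000001000) mod 2 = 0+0+0+0+0+0+0+0+0+0+0+0+0+0+0+0+0+0+0+0+0+0+0+0+0+0 mod 2 = 0
  c[28] = d·G[:,28] = (00100110011100001111100100)·(00000000000000000000000100) mod 2 = 0+0+0+0+0+0+0+0+0+0+0+0+0+0+0+0+0+0+0+0+0+0+0+1+0+0 mod 2 = 1
  c[29] = d·G[:,29] = (00100110011100001111100100)·(00000000000000000000000010) mod 2 = 0+0+0+0+0+0+0+0+0+0+0+0+0+0+0+0+0+0+0+0+0+0+0+0+0+0 mod 2 = 0
  c[30] = d·G[:,30] = (00100110011100001111100100)·(00000000000000000000000001) mod 2 = 0+0+0+0+0+0+0+0+0+0+0+0+0+0+0+0+0+0+0+0+0+0+0+0+0+0 mod 2 = 0
Codeword = 0000010001100111100001111100100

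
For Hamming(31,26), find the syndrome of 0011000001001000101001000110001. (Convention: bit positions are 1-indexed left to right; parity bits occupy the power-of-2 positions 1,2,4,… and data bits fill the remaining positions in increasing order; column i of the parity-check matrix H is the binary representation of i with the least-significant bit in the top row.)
Syndrome s = H · r^T (mod 2), r = 0011000001001000101001000110001:
  s[0] = (1010101010101010101010101010101)·(0011000001001000101001000110001) mod 2 = 0+0+1+0+0+0+0+0+0+0+0+0+1+0+0+0+1+0+1+0+0+0+0+0+0+0+1+0+0+0+1 mod 2 = 0
  s[1] = (0110011001100110011001100110011)·(0011000001001000101001000110001) mod 2 = 0+0+1+0+0+0+0+0+0+1+0+0+0+0+0+0+0+0+1+0+0+1+0+0+0+1+1+0+0+0+1 mod 2 = 1
  s[2] = (0001111000011110000111100001111)·(0011000001001000101001000110001) mod 2 = 0+0+0+1+0+0+0+0+0+0+0+0+1+0+0+0+0+0+0+0+0+1+0+0+0+0+0+0+0+0+1 mod 2 = 0
  s[3] = (0000000111111110000000011111111)·(0011000001001000101001000110001) mod 2 = 0+0+0+0+0+0+0+0+0+1+0+0+1+0+0+0+0+0+0+0+0+0+0+0+0+1+1+0+0+0+1 mod 2 = 1
  s[4] = (0000000000000001111111111111111)·(0011000001001000101001000110001) mod 2 = 0+0+0+0+0+0+0+0+0+0+0+0+0+0+0+0+1+0+1+0+0+1+0+0+0+1+1+0+0+0+1 mod 2 = 0
Syndrome = 01010
Non-zero syndrome: error at position 10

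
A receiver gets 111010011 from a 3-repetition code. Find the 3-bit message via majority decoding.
Split into 3-bit blocks and majority-vote each:
  block 1 = 111: 3 ones, 0 zeros → 1
  block 2 = 010: 1 ones, 2 zeros → 0
  block 3 = 011: 2 ones, 1 zeros → 1
Decoded = 101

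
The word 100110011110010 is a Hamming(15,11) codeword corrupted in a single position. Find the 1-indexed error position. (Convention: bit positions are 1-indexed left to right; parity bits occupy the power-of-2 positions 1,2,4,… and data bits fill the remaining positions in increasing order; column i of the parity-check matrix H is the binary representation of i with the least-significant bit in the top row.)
Syndrome s = H · r^T (mod 2), r = 100110011110010:
  s[0] = (101010101010101)·(100110011110010) mod 2 = 1+0+0+0+1+0+0+0+1+0+1+0+0+0+0 mod 2 = 0
  s[1] = (011001100110011)·(100110011110010) mod 2 = 0+0+0+0+0+0+0+0+0+1+1+0+0+1+0 mod 2 = 1
  s[2] = (000111100001111)·(100110011110010) mod 2 = 0+0+0+1+1+0+0+0+0+0+0+0+0+1+0 mod 2 = 1
  s[3] = (000000011111111)·(100110011110010) mod 2 = 0+0+0+0+0+0+0+1+1+1+1+0+0+1+0 mod 2 = 1
Syndrome = 0111
Column i of H is the binary representation of i, so the syndrome is the binary index of the flipped bit.
Read s = 0111 with s[0] as LSB: 0·2^0 + 1·2^1 + 1·2^2 + 1·2^3 = 14.
Error is at bit position 14.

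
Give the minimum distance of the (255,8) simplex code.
d_min = 128 (every nonzero codeword of the simplex code S_8 has weight 2^(r−1) = 128).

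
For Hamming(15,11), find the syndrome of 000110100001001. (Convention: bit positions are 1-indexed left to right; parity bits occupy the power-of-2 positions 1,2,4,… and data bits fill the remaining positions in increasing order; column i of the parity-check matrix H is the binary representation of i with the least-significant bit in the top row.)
Syndrome s = H · r^T (mod 2), r = 000110100001001:
  s[0] = (101010101010101)·(000110100001001) mod 2 = 0+0+0+0+1+0+1+0+0+0+0+0+0+0+1 mod 2 = 1
  s[1] = (011001100110011)·(000110100001001) mod 2 = 0+0+0+0+0+0+1+0+0+0+0+0+0+0+1 mod 2 = 0
  s[2] = (000111100001111)·(000110100001001) mod 2 = 0+0+0+1+1+0+1+0+0+0+0+1+0+0+1 mod 2 = 1
  s[3] = (000000011111111)·(000110100001001) mod 2 = 0+0+0+0+0+0+0+0+0+0+0+1+0+0+1 mod 2 = 0
Syndrome = 1010
Non-zero syndrome: error at position 5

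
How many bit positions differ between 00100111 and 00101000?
XOR = 00001111, count of 1s = 4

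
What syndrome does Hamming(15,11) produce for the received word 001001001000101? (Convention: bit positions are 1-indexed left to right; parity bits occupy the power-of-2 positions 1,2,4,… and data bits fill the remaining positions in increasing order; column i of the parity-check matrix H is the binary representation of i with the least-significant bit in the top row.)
Syndrome s = H · r^T (mod 2), r = 001001001000101:
  s[0] = (101010101010101)·(001001001000101) mod 2 = 0+0+1+0+0+0+0+0+1+0+0+0+1+0+1 mod 2 = 0
  s[1] = (011001100110011)·(001001001000101) mod 2 = 0+0+1+0+0+1+0+0+0+0+0+0+0+0+1 mod 2 = 1
  s[2] = (000111100001111)·(001001001000101) mod 2 = 0+0+0+0+0+1+0+0+0+0+0+0+1+0+1 mod 2 = 1
  s[3] = (000000011111111)·(001001001000101) mod 2 = 0+0+0+0+0+0+0+0+1+0+0+0+1+0+1 mod 2 = 1
Syndrome = 0111
Non-zero syndrome: error at position 14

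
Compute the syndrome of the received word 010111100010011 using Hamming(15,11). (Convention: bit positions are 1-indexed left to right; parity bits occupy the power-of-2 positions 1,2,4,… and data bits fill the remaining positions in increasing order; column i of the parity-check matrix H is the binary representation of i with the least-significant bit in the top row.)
Syndrome s = H · r^T (mod 2), r = 010111100010011:
  s[0] = (101010101010101)·(010111100010011) mod 2 = 0+0+0+0+1+0+1+0+0+0+1+0+0+0+1 mod 2 = 0
  s[1] = (011001100110011)·(010111100010011) mod 2 = 0+1+0+0+0+1+1+0+0+0+1+0+0+1+1 mod 2 = 0
  s[2] = (000111100001111)·(010111100010011) mod 2 = 0+0+0+1+1+1+1+0+0+0+0+0+0+1+1 mod 2 = 0
  s[3] = (000000011111111)·(010111100010011) mod 2 = 0+0+0+0+0+0+0+0+0+0+1+0+0+1+1 mod 2 = 1
Syndrome = 0001
Non-zero syndrome: error at position 8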